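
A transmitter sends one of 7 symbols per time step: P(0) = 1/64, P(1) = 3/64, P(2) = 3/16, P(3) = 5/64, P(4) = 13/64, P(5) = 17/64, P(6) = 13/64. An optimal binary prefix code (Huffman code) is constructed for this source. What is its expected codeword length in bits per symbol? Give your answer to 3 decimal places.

2.531 bits/symbol

Repeatedly combine the two least-probable nodes; the expected code length is the sum of the merged weights.
merge 1/64 + 3/64 → 1/16
merge 1/16 + 5/64 → 9/64
merge 9/64 + 3/16 → 21/64
merge 13/64 + 13/64 → 13/32
merge 17/64 + 21/64 → 19/32
merge 13/32 + 19/32 → 1
L = 1/16 + 9/64 + 21/64 + 13/32 + 19/32 + 1 = 81/32 ≈ 2.531 bits/symbol.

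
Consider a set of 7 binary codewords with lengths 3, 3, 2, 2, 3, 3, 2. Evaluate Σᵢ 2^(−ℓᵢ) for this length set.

1.25

With common denominator 2^3 = 8: Σ 2^(−ℓᵢ) = 1/8 + 1/8 + 2/8 + 2/8 + 1/8 + 1/8 + 2/8 = 10/8 = 1.25.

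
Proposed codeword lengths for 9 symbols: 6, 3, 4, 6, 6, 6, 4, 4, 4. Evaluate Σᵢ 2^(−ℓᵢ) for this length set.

0.4375

With common denominator 2^6 = 64: Σ 2^(−ℓᵢ) = 1/64 + 8/64 + 4/64 + 1/64 + 1/64 + 1/64 + 4/64 + 4/64 + 4/64 = 28/64 = 0.4375.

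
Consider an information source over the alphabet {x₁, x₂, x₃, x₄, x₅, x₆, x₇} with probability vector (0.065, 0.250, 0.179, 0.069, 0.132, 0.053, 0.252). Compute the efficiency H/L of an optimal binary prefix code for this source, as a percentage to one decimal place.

Entropy H = −Σ p log₂ p ≈ 2.5781 bits.
Huffman merges: 53/1000+13/200→59/500; 69/1000+59/500→187/1000; 33/250+179/1000→311/1000; 187/1000+1/4→437/1000; 63/250+311/1000→563/1000; 437/1000+563/1000→1. L = 327/125 ≈ 2.6160.
Efficiency = H/L = 2.5781/2.6160 = 98.6%.

98.6%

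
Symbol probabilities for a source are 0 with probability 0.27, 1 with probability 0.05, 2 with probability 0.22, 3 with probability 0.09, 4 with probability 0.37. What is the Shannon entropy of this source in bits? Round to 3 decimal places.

2.050 bits

H = −Σ pᵢ log₂ pᵢ.
−0.27·log₂(0.27) = 0.5100
−0.05·log₂(0.05) = 0.2161
−0.22·log₂(0.22) = 0.4806
−0.09·log₂(0.09) = 0.3127
−0.37·log₂(0.37) = 0.5307
Sum ≈ 2.0501 → 2.050 bits.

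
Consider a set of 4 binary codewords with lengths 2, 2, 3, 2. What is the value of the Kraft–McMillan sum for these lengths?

With common denominator 2^3 = 8: Σ 2^(−ℓᵢ) = 2/8 + 2/8 + 1/8 + 2/8 = 7/8 = 0.875.

0.875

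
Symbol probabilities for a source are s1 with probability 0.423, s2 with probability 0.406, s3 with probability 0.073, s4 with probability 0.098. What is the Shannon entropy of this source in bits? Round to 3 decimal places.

H = −Σ pᵢ log₂ pᵢ.
−0.423·log₂(0.423) = 0.5251
−0.406·log₂(0.406) = 0.5280
−0.073·log₂(0.073) = 0.2756
−0.098·log₂(0.098) = 0.3284
Sum ≈ 1.6571 → 1.657 bits.

1.657 bits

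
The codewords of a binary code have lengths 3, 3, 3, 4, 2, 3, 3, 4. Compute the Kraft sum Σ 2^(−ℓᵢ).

1

With common denominator 2^4 = 16: Σ 2^(−ℓᵢ) = 2/16 + 2/16 + 2/16 + 1/16 + 4/16 + 2/16 + 2/16 + 1/16 = 16/16 = 1.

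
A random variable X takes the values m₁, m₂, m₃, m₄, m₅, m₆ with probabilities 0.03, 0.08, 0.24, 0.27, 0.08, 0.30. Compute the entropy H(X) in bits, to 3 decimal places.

H = −Σ pᵢ log₂ pᵢ.
−0.03·log₂(0.03) = 0.1518
−0.08·log₂(0.08) = 0.2915
−0.24·log₂(0.24) = 0.4941
−0.27·log₂(0.27) = 0.5100
−0.08·log₂(0.08) = 0.2915
−0.30·log₂(0.30) = 0.5211
Sum ≈ 2.2600 → 2.260 bits.

2.260 bits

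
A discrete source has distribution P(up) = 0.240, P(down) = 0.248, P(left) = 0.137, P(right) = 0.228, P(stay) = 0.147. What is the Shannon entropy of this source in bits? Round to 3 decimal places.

H = −Σ pᵢ log₂ pᵢ.
−0.240·log₂(0.240) = 0.4941
−0.248·log₂(0.248) = 0.4989
−0.137·log₂(0.137) = 0.3929
−0.228·log₂(0.228) = 0.4863
−0.147·log₂(0.147) = 0.4066
Sum ≈ 2.2788 → 2.279 bits.

2.279 bits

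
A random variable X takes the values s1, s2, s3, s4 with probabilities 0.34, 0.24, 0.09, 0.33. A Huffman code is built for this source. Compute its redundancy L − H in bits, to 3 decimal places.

Entropy H = −Σ p log₂ p ≈ 1.8638 bits.
Huffman merges: 9/100+6/25→33/100; 33/100+33/100→33/50; 17/50+33/50→1. L = 199/100 ≈ 1.9900.
L − H = 1.9900 − 1.8638 = 0.126 bits.

0.126 bits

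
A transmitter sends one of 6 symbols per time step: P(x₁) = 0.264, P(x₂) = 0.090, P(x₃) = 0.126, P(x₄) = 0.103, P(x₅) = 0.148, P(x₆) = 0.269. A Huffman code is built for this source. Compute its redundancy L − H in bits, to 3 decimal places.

Entropy H = −Σ p log₂ p ≈ 2.4517 bits.
Huffman merges: 9/100+103/1000→193/1000; 63/500+37/250→137/500; 193/1000+33/125→457/1000; 269/1000+137/500→543/1000; 457/1000+543/1000→1. L = 2467/1000 ≈ 2.4670.
L − H = 2.4670 − 2.4517 = 0.015 bits.

0.015 bits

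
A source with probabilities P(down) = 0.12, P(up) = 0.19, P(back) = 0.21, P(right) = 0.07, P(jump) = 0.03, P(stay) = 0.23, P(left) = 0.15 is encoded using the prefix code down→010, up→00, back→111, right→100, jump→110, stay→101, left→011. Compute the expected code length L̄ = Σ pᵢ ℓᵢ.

2.81 bits/symbol

L̄ = Σ pᵢ·ℓᵢ = 0.12·3 + 0.19·2 + 0.21·3 + 0.07·3 + 0.03·3 + 0.23·3 + 0.15·3 = 2.81 bits/symbol.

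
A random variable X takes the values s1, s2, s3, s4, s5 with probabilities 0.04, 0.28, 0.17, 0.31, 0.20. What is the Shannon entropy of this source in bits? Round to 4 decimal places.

H = −Σ pᵢ log₂ pᵢ.
−0.04·log₂(0.04) = 0.1858
−0.28·log₂(0.28) = 0.5142
−0.17·log₂(0.17) = 0.4346
−0.31·log₂(0.31) = 0.5238
−0.20·log₂(0.20) = 0.4644
Sum ≈ 2.1227 → 2.1227 bits.

2.1227 bits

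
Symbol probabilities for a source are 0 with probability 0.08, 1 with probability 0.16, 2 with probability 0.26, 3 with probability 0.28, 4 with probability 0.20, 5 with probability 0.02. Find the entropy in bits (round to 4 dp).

H = −Σ pᵢ log₂ pᵢ.
−0.08·log₂(0.08) = 0.2915
−0.16·log₂(0.16) = 0.4230
−0.26·log₂(0.26) = 0.5053
−0.28·log₂(0.28) = 0.5142
−0.20·log₂(0.20) = 0.4644
−0.02·log₂(0.02) = 0.1129
Sum ≈ 2.3113 → 2.3113 bits.

2.3113 bits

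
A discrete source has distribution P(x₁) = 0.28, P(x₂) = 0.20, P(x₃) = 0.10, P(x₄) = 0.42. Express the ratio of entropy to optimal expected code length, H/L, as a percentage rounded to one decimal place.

Entropy H = −Σ p log₂ p ≈ 1.8364 bits.
Huffman merges: 1/10+1/5→3/10; 7/25+3/10→29/50; 21/50+29/50→1. L = 47/25 ≈ 1.8800.
Efficiency = H/L = 1.8364/1.8800 = 97.7%.

97.7%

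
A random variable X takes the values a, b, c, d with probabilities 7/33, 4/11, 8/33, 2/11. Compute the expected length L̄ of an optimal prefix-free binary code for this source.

2 bits/symbol

Repeatedly combine the two least-probable nodes; the expected code length is the sum of the merged weights.
merge 2/11 + 7/33 → 13/33
merge 8/33 + 4/11 → 20/33
merge 13/33 + 20/33 → 1
L = 13/33 + 20/33 + 1 = 2 bits/symbol.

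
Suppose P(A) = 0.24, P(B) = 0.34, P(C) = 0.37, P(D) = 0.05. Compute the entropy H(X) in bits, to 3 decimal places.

1.770 bits

H = −Σ pᵢ log₂ pᵢ.
−0.24·log₂(0.24) = 0.4941
−0.34·log₂(0.34) = 0.5292
−0.37·log₂(0.37) = 0.5307
−0.05·log₂(0.05) = 0.2161
Sum ≈ 1.7701 → 1.770 bits.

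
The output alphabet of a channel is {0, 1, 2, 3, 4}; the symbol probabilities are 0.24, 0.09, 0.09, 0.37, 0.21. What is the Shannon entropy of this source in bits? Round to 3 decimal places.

H = −Σ pᵢ log₂ pᵢ.
−0.24·log₂(0.24) = 0.4941
−0.09·log₂(0.09) = 0.3127
−0.09·log₂(0.09) = 0.3127
−0.37·log₂(0.37) = 0.5307
−0.21·log₂(0.21) = 0.4728
Sum ≈ 2.1230 → 2.123 bits.

2.123 bits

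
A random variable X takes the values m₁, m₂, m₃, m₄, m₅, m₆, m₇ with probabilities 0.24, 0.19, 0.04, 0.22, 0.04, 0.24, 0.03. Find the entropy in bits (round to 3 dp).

2.447 bits

H = −Σ pᵢ log₂ pᵢ.
−0.24·log₂(0.24) = 0.4941
−0.19·log₂(0.19) = 0.4552
−0.04·log₂(0.04) = 0.1858
−0.22·log₂(0.22) = 0.4806
−0.04·log₂(0.04) = 0.1858
−0.24·log₂(0.24) = 0.4941
−0.03·log₂(0.03) = 0.1518
Sum ≈ 2.4473 → 2.447 bits.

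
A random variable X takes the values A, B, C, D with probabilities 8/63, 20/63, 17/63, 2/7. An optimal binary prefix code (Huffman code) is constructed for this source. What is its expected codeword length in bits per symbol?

Repeatedly combine the two least-probable nodes; the expected code length is the sum of the merged weights.
merge 8/63 + 17/63 → 25/63
merge 2/7 + 20/63 → 38/63
merge 25/63 + 38/63 → 1
L = 25/63 + 38/63 + 1 = 2 bits/symbol.

2 bits/symbol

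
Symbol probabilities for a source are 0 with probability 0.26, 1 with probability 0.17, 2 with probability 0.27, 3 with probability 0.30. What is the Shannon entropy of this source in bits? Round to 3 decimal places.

H = −Σ pᵢ log₂ pᵢ.
−0.26·log₂(0.26) = 0.5053
−0.17·log₂(0.17) = 0.4346
−0.27·log₂(0.27) = 0.5100
−0.30·log₂(0.30) = 0.5211
Sum ≈ 1.9710 → 1.971 bits.

1.971 bits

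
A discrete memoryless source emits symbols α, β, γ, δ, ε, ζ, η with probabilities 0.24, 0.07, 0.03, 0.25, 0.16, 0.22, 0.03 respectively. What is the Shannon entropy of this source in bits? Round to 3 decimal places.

H = −Σ pᵢ log₂ pᵢ.
−0.24·log₂(0.24) = 0.4941
−0.07·log₂(0.07) = 0.2686
−0.03·log₂(0.03) = 0.1518
−0.25·log₂(0.25) = 0.5000
−0.16·log₂(0.16) = 0.4230
−0.22·log₂(0.22) = 0.4806
−0.03·log₂(0.03) = 0.1518
Sum ≈ 2.4698 → 2.470 bits.

2.470 bits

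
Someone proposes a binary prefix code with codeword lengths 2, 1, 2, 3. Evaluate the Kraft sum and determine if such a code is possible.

With common denominator 2^3 = 8: Σ 2^(−ℓᵢ) = 2/8 + 4/8 + 2/8 + 1/8 = 9/8 = 1.125.
Kraft's inequality requires Σ ≤ 1; here Σ = 1.125 > 1, so no such prefix code exists.

1.125; no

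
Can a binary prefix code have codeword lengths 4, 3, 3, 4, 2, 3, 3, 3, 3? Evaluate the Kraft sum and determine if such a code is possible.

With common denominator 2^4 = 16: Σ 2^(−ℓᵢ) = 1/16 + 2/16 + 2/16 + 1/16 + 4/16 + 2/16 + 2/16 + 2/16 + 2/16 = 18/16 = 1.125.
Kraft's inequality requires Σ ≤ 1; here Σ = 1.125 > 1, so no such prefix code exists.

1.125; no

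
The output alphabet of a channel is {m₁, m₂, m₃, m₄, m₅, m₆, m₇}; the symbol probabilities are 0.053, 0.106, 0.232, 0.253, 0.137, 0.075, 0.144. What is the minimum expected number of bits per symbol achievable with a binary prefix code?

Repeatedly combine the two least-probable nodes; the expected code length is the sum of the merged weights.
merge 53/1000 + 3/40 → 16/125
merge 53/500 + 16/125 → 117/500
merge 137/1000 + 18/125 → 281/1000
merge 29/125 + 117/500 → 233/500
merge 253/1000 + 281/1000 → 267/500
merge 233/500 + 267/500 → 1
L = 16/125 + 117/500 + 281/1000 + 233/500 + 267/500 + 1 = 2643/1000 = 2.643 bits/symbol.

2.643 bits/symbol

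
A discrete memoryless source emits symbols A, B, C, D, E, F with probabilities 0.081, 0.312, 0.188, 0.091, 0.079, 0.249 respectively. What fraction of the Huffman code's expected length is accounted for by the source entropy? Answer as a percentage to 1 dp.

Entropy H = −Σ p log₂ p ≈ 2.3747 bits.
Huffman merges: 79/1000+81/1000→4/25; 91/1000+4/25→251/1000; 47/250+249/1000→437/1000; 251/1000+39/125→563/1000; 437/1000+563/1000→1. L = 2411/1000 ≈ 2.4110.
Efficiency = H/L = 2.3747/2.4110 = 98.5%.

98.5%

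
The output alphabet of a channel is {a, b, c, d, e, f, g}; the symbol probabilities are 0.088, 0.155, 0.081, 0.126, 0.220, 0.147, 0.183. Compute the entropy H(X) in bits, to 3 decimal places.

H = −Σ pᵢ log₂ pᵢ.
−0.088·log₂(0.088) = 0.3086
−0.155·log₂(0.155) = 0.4169
−0.081·log₂(0.081) = 0.2937
−0.126·log₂(0.126) = 0.3766
−0.220·log₂(0.220) = 0.4806
−0.147·log₂(0.147) = 0.4066
−0.183·log₂(0.183) = 0.4484
Sum ≈ 2.7313 → 2.731 bits.

2.731 bits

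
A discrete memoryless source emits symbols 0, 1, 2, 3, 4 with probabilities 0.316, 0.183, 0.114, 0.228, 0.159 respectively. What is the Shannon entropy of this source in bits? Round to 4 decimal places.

H = −Σ pᵢ log₂ pᵢ.
−0.316·log₂(0.316) = 0.5252
−0.183·log₂(0.183) = 0.4484
−0.114·log₂(0.114) = 0.3571
−0.228·log₂(0.228) = 0.4863
−0.159·log₂(0.159) = 0.4218
Sum ≈ 2.2388 → 2.2388 bits.

2.2388 bits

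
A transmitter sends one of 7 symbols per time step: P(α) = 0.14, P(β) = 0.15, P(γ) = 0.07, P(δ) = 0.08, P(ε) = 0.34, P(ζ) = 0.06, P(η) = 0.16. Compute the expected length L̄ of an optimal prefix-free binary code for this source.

2.63 bits/symbol

Repeatedly combine the two least-probable nodes; the expected code length is the sum of the merged weights.
merge 3/50 + 7/100 → 13/100
merge 2/25 + 13/100 → 21/100
merge 7/50 + 3/20 → 29/100
merge 4/25 + 21/100 → 37/100
merge 29/100 + 17/50 → 63/100
merge 37/100 + 63/100 → 1
L = 13/100 + 21/100 + 29/100 + 37/100 + 63/100 + 1 = 263/100 = 2.63 bits/symbol.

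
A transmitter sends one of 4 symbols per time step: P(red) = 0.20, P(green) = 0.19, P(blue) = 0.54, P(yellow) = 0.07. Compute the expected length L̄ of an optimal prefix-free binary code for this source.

Repeatedly combine the two least-probable nodes; the expected code length is the sum of the merged weights.
merge 7/100 + 19/100 → 13/50
merge 1/5 + 13/50 → 23/50
merge 23/50 + 27/50 → 1
L = 13/50 + 23/50 + 1 = 43/25 = 1.72 bits/symbol.

1.72 bits/symbol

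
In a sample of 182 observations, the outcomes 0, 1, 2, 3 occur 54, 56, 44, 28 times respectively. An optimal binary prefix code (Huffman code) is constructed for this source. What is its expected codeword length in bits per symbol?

Probabilities are the counts divided by 182.
Repeatedly combine the two least-probable nodes; the expected code length is the sum of the merged weights.
merge 2/13 + 22/91 → 36/91
merge 27/91 + 4/13 → 55/91
merge 36/91 + 55/91 → 1
L = 36/91 + 55/91 + 1 = 2 bits/symbol.

2 bits/symbol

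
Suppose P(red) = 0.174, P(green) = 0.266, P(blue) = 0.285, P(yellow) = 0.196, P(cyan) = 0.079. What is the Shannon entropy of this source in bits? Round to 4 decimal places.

H = −Σ pᵢ log₂ pᵢ.
−0.174·log₂(0.174) = 0.4390
−0.266·log₂(0.266) = 0.5082
−0.285·log₂(0.285) = 0.5161
−0.196·log₂(0.196) = 0.4608
−0.079·log₂(0.079) = 0.2893
Sum ≈ 2.2134 → 2.2134 bits.

2.2134 bits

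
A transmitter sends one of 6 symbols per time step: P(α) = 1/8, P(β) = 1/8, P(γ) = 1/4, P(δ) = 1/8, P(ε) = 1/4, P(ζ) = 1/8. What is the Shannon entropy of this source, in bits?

Each probability is a power of 1/2, so log₂(1/p) is an integer.
H = Σ p·log₂(1/p) = 1/8·3 + 1/8·3 + 1/4·2 + 1/8·3 + 1/4·2 + 1/8·3 = 2.5 bits.

2.5 bits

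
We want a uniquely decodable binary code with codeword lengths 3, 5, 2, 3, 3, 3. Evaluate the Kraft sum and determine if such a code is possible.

0.78125; yes

With common denominator 2^5 = 32: Σ 2^(−ℓᵢ) = 4/32 + 1/32 + 8/32 + 4/32 + 4/32 + 4/32 = 25/32 = 0.78125.
Kraft's inequality requires Σ ≤ 1; here Σ = 0.78125 ≤ 1, so such a prefix code exists.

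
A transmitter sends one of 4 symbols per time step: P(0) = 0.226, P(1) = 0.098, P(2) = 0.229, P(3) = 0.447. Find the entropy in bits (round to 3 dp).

H = −Σ pᵢ log₂ pᵢ.
−0.226·log₂(0.226) = 0.4849
−0.098·log₂(0.098) = 0.3284
−0.229·log₂(0.229) = 0.4870
−0.447·log₂(0.447) = 0.5193
Sum ≈ 1.8196 → 1.820 bits.

1.820 bits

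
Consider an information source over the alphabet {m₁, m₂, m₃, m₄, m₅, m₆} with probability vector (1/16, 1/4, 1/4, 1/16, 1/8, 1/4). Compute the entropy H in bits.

Each probability is a power of 1/2, so log₂(1/p) is an integer.
H = Σ p·log₂(1/p) = 1/16·4 + 1/4·2 + 1/4·2 + 1/16·4 + 1/8·3 + 1/4·2 = 2.375 bits.

2.375 bits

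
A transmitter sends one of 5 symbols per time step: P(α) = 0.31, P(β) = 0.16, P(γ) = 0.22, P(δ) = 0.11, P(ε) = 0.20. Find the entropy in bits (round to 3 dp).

H = −Σ pᵢ log₂ pᵢ.
−0.31·log₂(0.31) = 0.5238
−0.16·log₂(0.16) = 0.4230
−0.22·log₂(0.22) = 0.4806
−0.11·log₂(0.11) = 0.3503
−0.20·log₂(0.20) = 0.4644
Sum ≈ 2.2421 → 2.242 bits.

2.242 bits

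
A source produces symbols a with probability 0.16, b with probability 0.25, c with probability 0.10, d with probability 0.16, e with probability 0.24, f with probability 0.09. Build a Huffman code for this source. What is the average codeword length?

Repeatedly combine the two least-probable nodes; the expected code length is the sum of the merged weights.
merge 9/100 + 1/10 → 19/100
merge 4/25 + 4/25 → 8/25
merge 19/100 + 6/25 → 43/100
merge 1/4 + 8/25 → 57/100
merge 43/100 + 57/100 → 1
L = 19/100 + 8/25 + 43/100 + 57/100 + 1 = 251/100 = 2.51 bits/symbol.

2.51 bits/symbol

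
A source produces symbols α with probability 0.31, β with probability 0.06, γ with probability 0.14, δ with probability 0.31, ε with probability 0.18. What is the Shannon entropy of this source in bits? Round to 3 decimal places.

2.134 bits

H = −Σ pᵢ log₂ pᵢ.
−0.31·log₂(0.31) = 0.5238
−0.06·log₂(0.06) = 0.2435
−0.14·log₂(0.14) = 0.3971
−0.31·log₂(0.31) = 0.5238
−0.18·log₂(0.18) = 0.4453
Sum ≈ 2.1335 → 2.134 bits.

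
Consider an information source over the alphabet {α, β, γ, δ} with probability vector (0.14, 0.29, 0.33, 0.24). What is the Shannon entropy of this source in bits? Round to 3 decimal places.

H = −Σ pᵢ log₂ pᵢ.
−0.14·log₂(0.14) = 0.3971
−0.29·log₂(0.29) = 0.5179
−0.33·log₂(0.33) = 0.5278
−0.24·log₂(0.24) = 0.4941
Sum ≈ 1.9370 → 1.937 bits.

1.937 bits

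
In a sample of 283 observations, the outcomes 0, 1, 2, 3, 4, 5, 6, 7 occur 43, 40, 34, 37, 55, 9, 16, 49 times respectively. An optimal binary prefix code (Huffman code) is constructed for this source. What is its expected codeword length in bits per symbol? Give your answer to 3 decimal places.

2.894 bits/symbol

Probabilities are the counts divided by 283.
Repeatedly combine the two least-probable nodes; the expected code length is the sum of the merged weights.
merge 9/283 + 16/283 → 25/283
merge 25/283 + 34/283 → 59/283
merge 37/283 + 40/283 → 77/283
merge 43/283 + 49/283 → 92/283
merge 55/283 + 59/283 → 114/283
merge 77/283 + 92/283 → 169/283
merge 114/283 + 169/283 → 1
L = 25/283 + 59/283 + 77/283 + 92/283 + 114/283 + 169/283 + 1 = 819/283 ≈ 2.894 bits/symbol.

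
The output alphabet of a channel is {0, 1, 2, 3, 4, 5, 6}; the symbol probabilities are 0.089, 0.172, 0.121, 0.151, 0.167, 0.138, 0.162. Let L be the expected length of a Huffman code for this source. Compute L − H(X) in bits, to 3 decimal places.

Entropy H = −Σ p log₂ p ≈ 2.7788 bits.
Huffman merges: 89/1000+121/1000→21/100; 69/500+151/1000→289/1000; 81/500+167/1000→329/1000; 43/250+21/100→191/500; 289/1000+329/1000→309/500; 191/500+309/500→1. L = 707/250 ≈ 2.8280.
L − H = 2.8280 − 2.7788 = 0.049 bits.

0.049 bits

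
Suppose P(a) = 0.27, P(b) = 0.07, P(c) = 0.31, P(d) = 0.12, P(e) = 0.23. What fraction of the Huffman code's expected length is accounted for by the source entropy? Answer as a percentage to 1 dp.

98.5%

Entropy H = −Σ p log₂ p ≈ 2.1571 bits.
Huffman merges: 7/100+3/25→19/100; 19/100+23/100→21/50; 27/100+31/100→29/50; 21/50+29/50→1. L = 219/100 ≈ 2.1900.
Efficiency = H/L = 2.1571/2.1900 = 98.5%.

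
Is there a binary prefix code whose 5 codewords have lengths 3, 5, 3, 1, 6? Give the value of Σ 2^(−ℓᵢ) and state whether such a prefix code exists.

With common denominator 2^6 = 64: Σ 2^(−ℓᵢ) = 8/64 + 2/64 + 8/64 + 32/64 + 1/64 = 51/64 = 0.796875.
Kraft's inequality requires Σ ≤ 1; here Σ = 0.796875 ≤ 1, so such a prefix code exists.

0.796875; yes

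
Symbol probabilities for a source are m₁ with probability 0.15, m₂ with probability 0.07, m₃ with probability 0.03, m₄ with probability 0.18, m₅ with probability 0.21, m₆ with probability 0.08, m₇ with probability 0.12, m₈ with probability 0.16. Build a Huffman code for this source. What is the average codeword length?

Repeatedly combine the two least-probable nodes; the expected code length is the sum of the merged weights.
merge 3/100 + 7/100 → 1/10
merge 2/25 + 1/10 → 9/50
merge 3/25 + 3/20 → 27/100
merge 4/25 + 9/50 → 17/50
merge 9/50 + 21/100 → 39/100
merge 27/100 + 17/50 → 61/100
merge 39/100 + 61/100 → 1
L = 1/10 + 9/50 + 27/100 + 17/50 + 39/100 + 61/100 + 1 = 289/100 = 2.89 bits/symbol.

2.89 bits/symbol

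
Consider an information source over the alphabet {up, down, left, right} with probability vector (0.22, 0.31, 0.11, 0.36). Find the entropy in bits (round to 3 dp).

1.885 bits

H = −Σ pᵢ log₂ pᵢ.
−0.22·log₂(0.22) = 0.4806
−0.31·log₂(0.31) = 0.5238
−0.11·log₂(0.11) = 0.3503
−0.36·log₂(0.36) = 0.5306
Sum ≈ 1.8853 → 1.885 bits.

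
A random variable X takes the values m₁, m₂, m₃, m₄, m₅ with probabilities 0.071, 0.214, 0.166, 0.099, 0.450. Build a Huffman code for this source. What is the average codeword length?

2.056 bits/symbol

Repeatedly combine the two least-probable nodes; the expected code length is the sum of the merged weights.
merge 71/1000 + 99/1000 → 17/100
merge 83/500 + 17/100 → 42/125
merge 107/500 + 42/125 → 11/20
merge 9/20 + 11/20 → 1
L = 17/100 + 42/125 + 11/20 + 1 = 257/125 = 2.056 bits/symbol.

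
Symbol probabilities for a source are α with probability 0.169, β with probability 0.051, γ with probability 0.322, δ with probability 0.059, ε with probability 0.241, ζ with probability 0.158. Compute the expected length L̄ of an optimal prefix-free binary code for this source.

2.378 bits/symbol

Repeatedly combine the two least-probable nodes; the expected code length is the sum of the merged weights.
merge 51/1000 + 59/1000 → 11/100
merge 11/100 + 79/500 → 67/250
merge 169/1000 + 241/1000 → 41/100
merge 67/250 + 161/500 → 59/100
merge 41/100 + 59/100 → 1
L = 11/100 + 67/250 + 41/100 + 59/100 + 1 = 1189/500 = 2.378 bits/symbol.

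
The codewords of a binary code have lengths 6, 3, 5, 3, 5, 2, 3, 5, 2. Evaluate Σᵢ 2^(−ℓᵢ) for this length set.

With common denominator 2^6 = 64: Σ 2^(−ℓᵢ) = 1/64 + 8/64 + 2/64 + 8/64 + 2/64 + 16/64 + 8/64 + 2/64 + 16/64 = 63/64 = 0.984375.

0.984375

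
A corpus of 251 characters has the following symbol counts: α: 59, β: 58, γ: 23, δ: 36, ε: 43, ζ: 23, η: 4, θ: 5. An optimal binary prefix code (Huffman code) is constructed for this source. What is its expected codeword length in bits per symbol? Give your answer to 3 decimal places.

Probabilities are the counts divided by 251.
Repeatedly combine the two least-probable nodes; the expected code length is the sum of the merged weights.
merge 4/251 + 5/251 → 9/251
merge 9/251 + 23/251 → 32/251
merge 23/251 + 32/251 → 55/251
merge 36/251 + 43/251 → 79/251
merge 55/251 + 58/251 → 113/251
merge 59/251 + 79/251 → 138/251
merge 113/251 + 138/251 → 1
L = 9/251 + 32/251 + 55/251 + 79/251 + 113/251 + 138/251 + 1 = 677/251 ≈ 2.697 bits/symbol.

2.697 bits/symbol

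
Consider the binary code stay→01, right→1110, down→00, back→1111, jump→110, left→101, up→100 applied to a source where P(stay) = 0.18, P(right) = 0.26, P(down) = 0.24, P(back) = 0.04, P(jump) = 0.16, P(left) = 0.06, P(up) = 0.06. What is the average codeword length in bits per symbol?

2.88 bits/symbol

L̄ = Σ pᵢ·ℓᵢ = 0.18·2 + 0.26·4 + 0.24·2 + 0.04·4 + 0.16·3 + 0.06·3 + 0.06·3 = 2.88 bits/symbol.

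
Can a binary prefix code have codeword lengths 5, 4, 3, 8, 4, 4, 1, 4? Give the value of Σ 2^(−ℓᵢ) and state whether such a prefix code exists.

With common denominator 2^8 = 256: Σ 2^(−ℓᵢ) = 8/256 + 16/256 + 32/256 + 1/256 + 16/256 + 16/256 + 128/256 + 16/256 = 233/256 = 0.91015625.
Kraft's inequality requires Σ ≤ 1; here Σ = 0.91015625 ≤ 1, so such a prefix code exists.

0.91015625; yes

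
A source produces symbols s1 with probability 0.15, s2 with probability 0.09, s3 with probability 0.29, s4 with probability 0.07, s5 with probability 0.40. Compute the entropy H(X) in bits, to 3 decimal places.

H = −Σ pᵢ log₂ pᵢ.
−0.15·log₂(0.15) = 0.4105
−0.09·log₂(0.09) = 0.3127
−0.29·log₂(0.29) = 0.5179
−0.07·log₂(0.07) = 0.2686
−0.40·log₂(0.40) = 0.5288
Sum ≈ 2.0384 → 2.038 bits.

2.038 bits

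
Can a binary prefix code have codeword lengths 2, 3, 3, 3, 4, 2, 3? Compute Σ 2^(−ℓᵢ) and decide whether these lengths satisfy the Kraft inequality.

1.0625; no

With common denominator 2^4 = 16: Σ 2^(−ℓᵢ) = 4/16 + 2/16 + 2/16 + 2/16 + 1/16 + 4/16 + 2/16 = 17/16 = 1.0625.
Kraft's inequality requires Σ ≤ 1; here Σ = 1.0625 > 1, so no such prefix code exists.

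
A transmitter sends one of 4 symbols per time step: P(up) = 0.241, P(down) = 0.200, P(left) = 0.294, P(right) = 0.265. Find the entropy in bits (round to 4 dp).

1.9861 bits

H = −Σ pᵢ log₂ pᵢ.
−0.241·log₂(0.241) = 0.4947
−0.200·log₂(0.200) = 0.4644
−0.294·log₂(0.294) = 0.5192
−0.265·log₂(0.265) = 0.5077
Sum ≈ 1.9861 → 1.9861 bits.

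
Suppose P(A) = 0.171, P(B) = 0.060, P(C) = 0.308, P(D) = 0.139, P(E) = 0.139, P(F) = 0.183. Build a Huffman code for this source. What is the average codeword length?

Repeatedly combine the two least-probable nodes; the expected code length is the sum of the merged weights.
merge 3/50 + 139/1000 → 199/1000
merge 139/1000 + 171/1000 → 31/100
merge 183/1000 + 199/1000 → 191/500
merge 77/250 + 31/100 → 309/500
merge 191/500 + 309/500 → 1
L = 199/1000 + 31/100 + 191/500 + 309/500 + 1 = 2509/1000 = 2.509 bits/symbol.

2.509 bits/symbol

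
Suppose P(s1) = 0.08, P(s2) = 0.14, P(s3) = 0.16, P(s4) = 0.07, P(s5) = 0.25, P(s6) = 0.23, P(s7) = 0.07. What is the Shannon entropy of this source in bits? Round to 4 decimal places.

H = −Σ pᵢ log₂ pᵢ.
−0.08·log₂(0.08) = 0.2915
−0.14·log₂(0.14) = 0.3971
−0.16·log₂(0.16) = 0.4230
−0.07·log₂(0.07) = 0.2686
−0.25·log₂(0.25) = 0.5000
−0.23·log₂(0.23) = 0.4877
−0.07·log₂(0.07) = 0.2686
Sum ≈ 2.6364 → 2.6364 bits.

2.6364 bits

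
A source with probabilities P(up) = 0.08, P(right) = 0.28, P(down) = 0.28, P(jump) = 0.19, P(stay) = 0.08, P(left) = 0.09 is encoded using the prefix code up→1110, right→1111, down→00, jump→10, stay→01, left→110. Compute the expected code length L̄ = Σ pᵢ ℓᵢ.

L̄ = Σ pᵢ·ℓᵢ = 0.08·4 + 0.28·4 + 0.28·2 + 0.19·2 + 0.08·2 + 0.09·3 = 2.81 bits/symbol.

2.81 bits/symbol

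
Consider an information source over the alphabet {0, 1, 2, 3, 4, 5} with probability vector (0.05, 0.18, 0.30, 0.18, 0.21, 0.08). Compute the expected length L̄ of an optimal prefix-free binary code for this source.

Repeatedly combine the two least-probable nodes; the expected code length is the sum of the merged weights.
merge 1/20 + 2/25 → 13/100
merge 13/100 + 9/50 → 31/100
merge 9/50 + 21/100 → 39/100
merge 3/10 + 31/100 → 61/100
merge 39/100 + 61/100 → 1
L = 13/100 + 31/100 + 39/100 + 61/100 + 1 = 61/25 = 2.44 bits/symbol.

2.44 bits/symbol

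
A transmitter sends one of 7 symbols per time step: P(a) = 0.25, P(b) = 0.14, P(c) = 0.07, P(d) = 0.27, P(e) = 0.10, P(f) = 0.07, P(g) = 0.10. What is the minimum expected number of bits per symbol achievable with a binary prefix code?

Repeatedly combine the two least-probable nodes; the expected code length is the sum of the merged weights.
merge 7/100 + 7/100 → 7/50
merge 1/10 + 1/10 → 1/5
merge 7/50 + 7/50 → 7/25
merge 1/5 + 1/4 → 9/20
merge 27/100 + 7/25 → 11/20
merge 9/20 + 11/20 → 1
L = 7/50 + 1/5 + 7/25 + 9/20 + 11/20 + 1 = 131/50 = 2.62 bits/symbol.

2.62 bits/symbol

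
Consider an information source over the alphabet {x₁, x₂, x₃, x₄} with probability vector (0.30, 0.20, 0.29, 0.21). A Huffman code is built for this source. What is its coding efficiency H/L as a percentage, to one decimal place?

Entropy H = −Σ p log₂ p ≈ 1.9762 bits.
Huffman merges: 1/5+21/100→41/100; 29/100+3/10→59/100; 41/100+59/100→1. L = 2 ≈ 2.0000.
Efficiency = H/L = 1.9762/2.0000 = 98.8%.

98.8%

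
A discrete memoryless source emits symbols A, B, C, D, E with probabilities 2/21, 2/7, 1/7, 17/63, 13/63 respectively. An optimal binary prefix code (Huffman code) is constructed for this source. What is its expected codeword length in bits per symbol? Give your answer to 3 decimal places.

Repeatedly combine the two least-probable nodes; the expected code length is the sum of the merged weights.
merge 2/21 + 1/7 → 5/21
merge 13/63 + 5/21 → 4/9
merge 17/63 + 2/7 → 5/9
merge 4/9 + 5/9 → 1
L = 5/21 + 4/9 + 5/9 + 1 = 47/21 ≈ 2.238 bits/symbol.

2.238 bits/symbol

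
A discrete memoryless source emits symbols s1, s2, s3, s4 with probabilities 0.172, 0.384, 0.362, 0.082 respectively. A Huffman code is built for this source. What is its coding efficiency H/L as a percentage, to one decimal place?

95.9%

Entropy H = −Σ p log₂ p ≈ 1.7936 bits.
Huffman merges: 41/500+43/250→127/500; 127/500+181/500→77/125; 48/125+77/125→1. L = 187/100 ≈ 1.8700.
Efficiency = H/L = 1.7936/1.8700 = 95.9%.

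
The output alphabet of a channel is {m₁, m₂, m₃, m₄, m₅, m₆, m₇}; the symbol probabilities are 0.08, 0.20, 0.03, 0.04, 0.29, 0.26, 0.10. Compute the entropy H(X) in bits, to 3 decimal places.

2.449 bits

H = −Σ pᵢ log₂ pᵢ.
−0.08·log₂(0.08) = 0.2915
−0.20·log₂(0.20) = 0.4644
−0.03·log₂(0.03) = 0.1518
−0.04·log₂(0.04) = 0.1858
−0.29·log₂(0.29) = 0.5179
−0.26·log₂(0.26) = 0.5053
−0.10·log₂(0.10) = 0.3322
Sum ≈ 2.4488 → 2.449 bits.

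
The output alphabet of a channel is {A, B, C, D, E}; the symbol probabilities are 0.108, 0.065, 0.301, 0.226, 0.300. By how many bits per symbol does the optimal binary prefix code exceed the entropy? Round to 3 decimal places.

0.043 bits

Entropy H = −Σ p log₂ p ≈ 2.1305 bits.
Huffman merges: 13/200+27/250→173/1000; 173/1000+113/500→399/1000; 3/10+301/1000→601/1000; 399/1000+601/1000→1. L = 2173/1000 ≈ 2.1730.
L − H = 2.1730 − 2.1305 = 0.043 bits.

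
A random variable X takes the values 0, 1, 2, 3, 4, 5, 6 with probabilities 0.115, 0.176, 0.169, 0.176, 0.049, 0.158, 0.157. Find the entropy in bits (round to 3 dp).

2.728 bits

H = −Σ pᵢ log₂ pᵢ.
−0.115·log₂(0.115) = 0.3588
−0.176·log₂(0.176) = 0.4411
−0.169·log₂(0.169) = 0.4335
−0.176·log₂(0.176) = 0.4411
−0.049·log₂(0.049) = 0.2132
−0.158·log₂(0.158) = 0.4206
−0.157·log₂(0.157) = 0.4194
Sum ≈ 2.7277 → 2.728 bits.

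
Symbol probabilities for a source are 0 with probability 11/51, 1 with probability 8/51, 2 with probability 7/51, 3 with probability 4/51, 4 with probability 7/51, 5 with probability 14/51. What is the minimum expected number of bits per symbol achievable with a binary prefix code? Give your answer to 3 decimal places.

Repeatedly combine the two least-probable nodes; the expected code length is the sum of the merged weights.
merge 4/51 + 7/51 → 11/51
merge 7/51 + 8/51 → 5/17
merge 11/51 + 11/51 → 22/51
merge 14/51 + 5/17 → 29/51
merge 22/51 + 29/51 → 1
L = 11/51 + 5/17 + 22/51 + 29/51 + 1 = 128/51 ≈ 2.510 bits/symbol.

2.510 bits/symbol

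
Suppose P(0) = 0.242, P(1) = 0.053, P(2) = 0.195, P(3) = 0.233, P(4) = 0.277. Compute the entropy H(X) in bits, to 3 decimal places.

H = −Σ pᵢ log₂ pᵢ.
−0.242·log₂(0.242) = 0.4954
−0.053·log₂(0.053) = 0.2246
−0.195·log₂(0.195) = 0.4599
−0.233·log₂(0.233) = 0.4897
−0.277·log₂(0.277) = 0.5130
Sum ≈ 2.1825 → 2.183 bits.

2.183 bits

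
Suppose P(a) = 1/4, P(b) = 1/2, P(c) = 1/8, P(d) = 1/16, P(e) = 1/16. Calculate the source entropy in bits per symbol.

Each probability is a power of 1/2, so log₂(1/p) is an integer.
H = Σ p·log₂(1/p) = 1/4·2 + 1/2·1 + 1/8·3 + 1/16·4 + 1/16·4 = 1.875 bits.

1.875 bits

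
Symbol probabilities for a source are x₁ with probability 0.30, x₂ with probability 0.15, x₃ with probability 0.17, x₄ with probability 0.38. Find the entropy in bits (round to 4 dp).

1.8967 bits

H = −Σ pᵢ log₂ pᵢ.
−0.30·log₂(0.30) = 0.5211
−0.15·log₂(0.15) = 0.4105
−0.17·log₂(0.17) = 0.4346
−0.38·log₂(0.38) = 0.5305
Sum ≈ 1.8967 → 1.8967 bits.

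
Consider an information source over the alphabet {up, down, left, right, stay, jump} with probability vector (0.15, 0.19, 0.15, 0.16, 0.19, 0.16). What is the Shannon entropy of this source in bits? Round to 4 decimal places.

2.5776 bits

H = −Σ pᵢ log₂ pᵢ.
−0.15·log₂(0.15) = 0.4105
−0.19·log₂(0.19) = 0.4552
−0.15·log₂(0.15) = 0.4105
−0.16·log₂(0.16) = 0.4230
−0.19·log₂(0.19) = 0.4552
−0.16·log₂(0.16) = 0.4230
Sum ≈ 2.5776 → 2.5776 bits.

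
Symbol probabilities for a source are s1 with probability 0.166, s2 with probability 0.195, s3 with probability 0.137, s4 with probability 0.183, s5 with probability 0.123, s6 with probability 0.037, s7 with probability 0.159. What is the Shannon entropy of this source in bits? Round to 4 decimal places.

2.7009 bits

H = −Σ pᵢ log₂ pᵢ.
−0.166·log₂(0.166) = 0.4301
−0.195·log₂(0.195) = 0.4599
−0.137·log₂(0.137) = 0.3929
−0.183·log₂(0.183) = 0.4484
−0.123·log₂(0.123) = 0.3719
−0.037·log₂(0.037) = 0.1760
−0.159·log₂(0.159) = 0.4218
Sum ≈ 2.7009 → 2.7009 bits.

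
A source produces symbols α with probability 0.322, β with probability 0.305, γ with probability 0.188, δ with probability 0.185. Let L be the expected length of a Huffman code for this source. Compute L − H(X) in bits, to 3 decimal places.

0.047 bits

Entropy H = −Σ p log₂ p ≈ 1.9526 bits.
Huffman merges: 37/200+47/250→373/1000; 61/200+161/500→627/1000; 373/1000+627/1000→1. L = 2 ≈ 2.0000.
L − H = 2.0000 − 1.9526 = 0.047 bits.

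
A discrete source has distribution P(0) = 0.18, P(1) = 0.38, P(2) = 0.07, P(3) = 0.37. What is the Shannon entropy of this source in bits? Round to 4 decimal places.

H = −Σ pᵢ log₂ pᵢ.
−0.18·log₂(0.18) = 0.4453
−0.38·log₂(0.38) = 0.5305
−0.07·log₂(0.07) = 0.2686
−0.37·log₂(0.37) = 0.5307
Sum ≈ 1.7750 → 1.7750 bits.

1.7750 bits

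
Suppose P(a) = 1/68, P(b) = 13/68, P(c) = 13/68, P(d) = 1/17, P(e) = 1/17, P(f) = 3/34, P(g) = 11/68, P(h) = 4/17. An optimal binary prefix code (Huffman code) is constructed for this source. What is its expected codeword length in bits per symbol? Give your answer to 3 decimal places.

2.779 bits/symbol

Repeatedly combine the two least-probable nodes; the expected code length is the sum of the merged weights.
merge 1/68 + 1/17 → 5/68
merge 1/17 + 5/68 → 9/68
merge 3/34 + 9/68 → 15/68
merge 11/68 + 13/68 → 6/17
merge 13/68 + 15/68 → 7/17
merge 4/17 + 6/17 → 10/17
merge 7/17 + 10/17 → 1
L = 5/68 + 9/68 + 15/68 + 6/17 + 7/17 + 10/17 + 1 = 189/68 ≈ 2.779 bits/symbol.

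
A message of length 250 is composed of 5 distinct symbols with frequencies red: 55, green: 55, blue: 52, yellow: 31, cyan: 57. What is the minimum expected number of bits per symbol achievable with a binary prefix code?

Probabilities are the counts divided by 250.
Repeatedly combine the two least-probable nodes; the expected code length is the sum of the merged weights.
merge 31/250 + 26/125 → 83/250
merge 11/50 + 11/50 → 11/25
merge 57/250 + 83/250 → 14/25
merge 11/25 + 14/25 → 1
L = 83/250 + 11/25 + 14/25 + 1 = 583/250 = 2.332 bits/symbol.

2.332 bits/symbol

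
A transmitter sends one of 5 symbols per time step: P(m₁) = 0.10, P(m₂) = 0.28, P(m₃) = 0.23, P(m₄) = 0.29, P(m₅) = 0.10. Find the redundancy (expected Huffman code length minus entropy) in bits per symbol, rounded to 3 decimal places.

0.016 bits

Entropy H = −Σ p log₂ p ≈ 2.1842 bits.
Huffman merges: 1/10+1/10→1/5; 1/5+23/100→43/100; 7/25+29/100→57/100; 43/100+57/100→1. L = 11/5 ≈ 2.2000.
L − H = 2.2000 − 2.1842 = 0.016 bits.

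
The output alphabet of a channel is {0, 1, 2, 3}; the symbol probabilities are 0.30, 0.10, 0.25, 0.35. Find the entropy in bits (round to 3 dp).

1.883 bits

H = −Σ pᵢ log₂ pᵢ.
−0.30·log₂(0.30) = 0.5211
−0.10·log₂(0.10) = 0.3322
−0.25·log₂(0.25) = 0.5000
−0.35·log₂(0.35) = 0.5301
Sum ≈ 1.8834 → 1.883 bits.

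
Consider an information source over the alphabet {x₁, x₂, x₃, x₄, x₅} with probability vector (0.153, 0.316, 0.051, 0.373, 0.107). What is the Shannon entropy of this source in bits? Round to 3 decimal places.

2.034 bits

H = −Σ pᵢ log₂ pᵢ.
−0.153·log₂(0.153) = 0.4144
−0.316·log₂(0.316) = 0.5252
−0.051·log₂(0.051) = 0.2190
−0.373·log₂(0.373) = 0.5307
−0.107·log₂(0.107) = 0.3450
Sum ≈ 2.0342 → 2.034 bits.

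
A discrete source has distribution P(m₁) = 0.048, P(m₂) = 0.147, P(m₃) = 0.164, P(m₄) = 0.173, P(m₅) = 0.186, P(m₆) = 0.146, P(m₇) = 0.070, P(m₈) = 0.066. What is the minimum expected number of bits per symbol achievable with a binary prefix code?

Repeatedly combine the two least-probable nodes; the expected code length is the sum of the merged weights.
merge 6/125 + 33/500 → 57/500
merge 7/100 + 57/500 → 23/125
merge 73/500 + 147/1000 → 293/1000
merge 41/250 + 173/1000 → 337/1000
merge 23/125 + 93/500 → 37/100
merge 293/1000 + 337/1000 → 63/100
merge 37/100 + 63/100 → 1
L = 57/500 + 23/125 + 293/1000 + 337/1000 + 37/100 + 63/100 + 1 = 366/125 = 2.928 bits/symbol.

2.928 bits/symbol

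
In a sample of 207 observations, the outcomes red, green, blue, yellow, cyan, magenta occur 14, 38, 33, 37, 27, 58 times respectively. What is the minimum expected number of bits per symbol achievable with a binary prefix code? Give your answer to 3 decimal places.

Probabilities are the counts divided by 207.
Repeatedly combine the two least-probable nodes; the expected code length is the sum of the merged weights.
merge 14/207 + 3/23 → 41/207
merge 11/69 + 37/207 → 70/207
merge 38/207 + 41/207 → 79/207
merge 58/207 + 70/207 → 128/207
merge 79/207 + 128/207 → 1
L = 41/207 + 70/207 + 79/207 + 128/207 + 1 = 175/69 ≈ 2.536 bits/symbol.

2.536 bits/symbol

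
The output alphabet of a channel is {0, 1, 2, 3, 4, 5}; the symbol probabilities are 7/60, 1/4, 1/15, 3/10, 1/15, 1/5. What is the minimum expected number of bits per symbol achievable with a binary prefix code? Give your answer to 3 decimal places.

Repeatedly combine the two least-probable nodes; the expected code length is the sum of the merged weights.
merge 1/15 + 1/15 → 2/15
merge 7/60 + 2/15 → 1/4
merge 1/5 + 1/4 → 9/20
merge 1/4 + 3/10 → 11/20
merge 9/20 + 11/20 → 1
L = 2/15 + 1/4 + 9/20 + 11/20 + 1 = 143/60 ≈ 2.383 bits/symbol.

2.383 bits/symbol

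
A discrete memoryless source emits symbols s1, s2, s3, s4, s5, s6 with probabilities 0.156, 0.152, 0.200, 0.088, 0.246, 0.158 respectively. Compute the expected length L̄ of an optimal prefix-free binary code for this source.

2.554 bits/symbol

Repeatedly combine the two least-probable nodes; the expected code length is the sum of the merged weights.
merge 11/125 + 19/125 → 6/25
merge 39/250 + 79/500 → 157/500
merge 1/5 + 6/25 → 11/25
merge 123/500 + 157/500 → 14/25
merge 11/25 + 14/25 → 1
L = 6/25 + 157/500 + 11/25 + 14/25 + 1 = 1277/500 = 2.554 bits/symbol.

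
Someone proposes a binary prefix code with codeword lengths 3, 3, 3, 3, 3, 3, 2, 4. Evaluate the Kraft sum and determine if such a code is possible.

With common denominator 2^4 = 16: Σ 2^(−ℓᵢ) = 2/16 + 2/16 + 2/16 + 2/16 + 2/16 + 2/16 + 4/16 + 1/16 = 17/16 = 1.0625.
Kraft's inequality requires Σ ≤ 1; here Σ = 1.0625 > 1, so no such prefix code exists.

1.0625; no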